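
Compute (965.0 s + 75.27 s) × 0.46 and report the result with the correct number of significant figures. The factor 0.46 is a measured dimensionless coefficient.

4.8 × 10² s

965.0 s + 75.27 s = 1040.27 s; the sum is limited to 1 decimal place (5 s.f.).
Carrying full precision, 1040.27 × 0.46 = 478.5242 s; 0.46 has 2 s.f., so the result keeps min(5, 2) = 2 s.f.
Rounded to 2 significant figures: 4.8 × 10² s.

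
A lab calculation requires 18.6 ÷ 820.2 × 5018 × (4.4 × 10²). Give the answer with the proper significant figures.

18.6 ÷ 820.2 × 5018 × (4.4 × 10²) = 50069.8756401…
Multiplication/division keeps the fewest significant figures: 18.6 → 3 s.f., 820.2 → 4 s.f., 5018 → 4 s.f., 4.4 × 10² → 2 s.f.; limit is 2.
Rounded to 2 significant figures: 5.0 × 10⁴.

5.0 × 10⁴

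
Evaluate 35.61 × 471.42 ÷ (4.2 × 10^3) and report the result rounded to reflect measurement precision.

35.61 × 471.42 ÷ (4.2 × 10^3) = 3.99696814286…
Multiplication/division keeps the fewest significant figures: 35.61 → 4 s.f., 471.42 → 5 s.f., 4.2 × 10^3 → 2 s.f.; limit is 2.
Rounded to 2 significant figures: 4.0.

4.0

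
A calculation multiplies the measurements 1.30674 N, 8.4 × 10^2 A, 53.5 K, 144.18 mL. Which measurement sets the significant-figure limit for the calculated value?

1.30674 N → 6 s.f.; 8.4 × 10^2 A → 2 s.f.; 53.5 K → 3 s.f.; 144.18 mL → 5 s.f.
The fewest is 2 significant figures, from 8.4 × 10^2 A.

8.4 × 10^2 A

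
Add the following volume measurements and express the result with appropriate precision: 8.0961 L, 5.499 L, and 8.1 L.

21.7 L

8.0961 L + 5.499 L + 8.1 L = 21.6951 L.
Addition/subtraction keeps the fewest decimal places: 8.0961 → 4 decimal places, 5.499 → 3 decimal places, 8.1 → 1 decimal place; limit is 1.
Rounded to 1 decimal place: 21.7 L.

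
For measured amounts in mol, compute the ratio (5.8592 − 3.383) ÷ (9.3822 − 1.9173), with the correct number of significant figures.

0.3317

5.8592 − 3.383 = 2.4762, limited to 3 d.p. → 4 s.f.; 9.3822 − 1.9173 = 7.4649, limited to 4 d.p. → 5 s.f.
Carrying full precision, 2.4762 ÷ 7.4649 = 0.331712414098…; keep min(4, 5) = 4 s.f.
Rounded to 4 significant figures: 0.3317.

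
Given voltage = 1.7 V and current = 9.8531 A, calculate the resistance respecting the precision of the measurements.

0.17 Ω

resistance = 1.7 V ÷ 9.8531 A = 0.172534532279… Ω.
1.7 has 2 significant figures; 9.8531 has 5.
Division/multiplication keeps the fewest: 2 significant figures.
Rounded: 0.17 Ω.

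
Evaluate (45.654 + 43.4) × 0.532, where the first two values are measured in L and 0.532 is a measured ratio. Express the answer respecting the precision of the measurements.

45.654 L + 43.4 L = 89.054 L; the sum is limited to 1 decimal place (3 s.f.).
Carrying full precision, 89.054 × 0.532 = 47.376728 L; 0.532 has 3 s.f., so the result keeps min(3, 3) = 3 s.f.
Rounded to 3 significant figures: 47.4 L.

47.4 L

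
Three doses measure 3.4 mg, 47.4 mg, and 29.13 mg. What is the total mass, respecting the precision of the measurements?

3.4 mg + 47.4 mg + 29.13 mg = 79.93 mg.
Addition/subtraction keeps the fewest decimal places: 3.4 → 1 decimal place, 47.4 → 1 decimal place, 29.13 → 2 decimal places; limit is 1.
Rounded to 1 decimal place: 79.9 mg.

79.9 mg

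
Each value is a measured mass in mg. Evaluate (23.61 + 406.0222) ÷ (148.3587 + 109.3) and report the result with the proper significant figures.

1.667

23.61 + 406.0222 = 429.6322, limited to 2 d.p. → 5 s.f.; 148.3587 + 109.3 = 257.6587, limited to 1 d.p. → 4 s.f.
Carrying full precision, 429.6322 ÷ 257.6587 = 1.66744689778…; keep min(5, 4) = 4 s.f.
Rounded to 4 significant figures: 1.667.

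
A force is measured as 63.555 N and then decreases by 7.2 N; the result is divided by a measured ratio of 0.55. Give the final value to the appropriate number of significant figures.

1.0 × 10² N

63.555 N − 7.2 N = 56.355 N; the difference is limited to 1 decimal place (3 s.f.).
Carrying full precision, 56.355 ÷ 0.55 = 102.463636364… N; 0.55 has 2 s.f., so the result keeps min(3, 2) = 2 s.f.
Rounded to 2 significant figures: 1.0 × 10² N.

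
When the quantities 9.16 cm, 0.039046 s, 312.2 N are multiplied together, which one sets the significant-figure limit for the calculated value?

9.16 cm → 3 s.f.; 0.039046 s → 5 s.f.; 312.2 N → 4 s.f.
The fewest is 3 significant figures, from 9.16 cm.

9.16 cm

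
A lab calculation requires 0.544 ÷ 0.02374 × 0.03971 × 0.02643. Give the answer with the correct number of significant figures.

0.0241

0.544 ÷ 0.02374 × 0.03971 × 0.02643 = 0.0240500085594…
Multiplication/division keeps the fewest significant figures: 0.544 → 3 s.f., 0.02374 → 4 s.f., 0.03971 → 4 s.f., 0.02643 → 4 s.f.; limit is 3.
Rounded to 3 significant figures: 0.0241.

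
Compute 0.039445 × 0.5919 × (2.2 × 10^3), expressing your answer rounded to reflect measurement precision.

51

0.039445 × 0.5919 × (2.2 × 10^3) = 51.3644901
Multiplication/division keeps the fewest significant figures: 0.039445 → 5 s.f., 0.5919 → 4 s.f., 2.2 × 10^3 → 2 s.f.; limit is 2.
Rounded to 2 significant figures: 51.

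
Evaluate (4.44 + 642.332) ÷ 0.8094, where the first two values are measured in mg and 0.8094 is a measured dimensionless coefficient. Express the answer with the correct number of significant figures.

799.1 mg

4.44 mg + 642.332 mg = 646.772 mg; the sum is limited to 2 decimal places (5 s.f.).
Carrying full precision, 646.772 ÷ 0.8094 = 799.075858661… mg; 0.8094 has 4 s.f., so the result keeps min(5, 4) = 4 s.f.
Rounded to 4 significant figures: 799.1 mg.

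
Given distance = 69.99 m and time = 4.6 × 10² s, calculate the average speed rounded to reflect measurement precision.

average speed = 69.99 m ÷ 4.6 × 10² s = 0.152152173913… m/s.
69.99 has 4 significant figures; 4.6 × 10² has 2.
Division/multiplication keeps the fewest: 2 significant figures.
Rounded: 0.15 m/s.

0.15 m/s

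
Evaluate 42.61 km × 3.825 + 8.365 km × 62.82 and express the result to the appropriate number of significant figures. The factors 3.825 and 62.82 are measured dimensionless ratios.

688.5 km

42.61 × 3.825 = 162.98325 → 163.0 km (4 s.f., last digit at the 10^-1 place).
8.365 × 62.82 = 525.4893 → 5.255 × 10² km (4 s.f., last digit at the 10^-1 place).
Sum: 688.47255 km; keep the coarser place, 10^-1.
Result: 688.5 km.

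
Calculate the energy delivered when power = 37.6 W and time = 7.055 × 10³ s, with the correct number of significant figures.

2.65 × 10⁵ J

energy delivered = 37.6 W × 7.055 × 10³ s = 265268 J.
37.6 has 3 significant figures; 7.055 × 10³ has 4.
Division/multiplication keeps the fewest: 3 significant figures.
Rounded: 2.65 × 10⁵ J.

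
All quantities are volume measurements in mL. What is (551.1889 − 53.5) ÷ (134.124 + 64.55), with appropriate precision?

2.505

551.1889 − 53.5 = 497.6889, limited to 1 d.p. → 4 s.f.; 134.124 + 64.55 = 198.674, limited to 2 d.p. → 5 s.f.
Carrying full precision, 497.6889 ÷ 198.674 = 2.5050530014…; keep min(4, 5) = 4 s.f.
Rounded to 4 significant figures: 2.505.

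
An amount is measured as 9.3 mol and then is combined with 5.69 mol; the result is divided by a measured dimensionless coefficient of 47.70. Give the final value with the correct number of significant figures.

9.3 mol + 5.69 mol = 14.99 mol; the sum is limited to 1 decimal place (3 s.f.).
Carrying full precision, 14.99 ÷ 47.70 = 0.314255765199… mol; 47.70 has 4 s.f., so the result keeps min(3, 4) = 3 s.f.
Rounded to 3 significant figures: 0.314 mol.

0.314 mol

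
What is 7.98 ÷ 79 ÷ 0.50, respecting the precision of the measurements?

7.98 ÷ 79 ÷ 0.50 = 0.202025316456…
Multiplication/division keeps the fewest significant figures: 7.98 → 3 s.f., 79 → 2 s.f., 0.50 → 2 s.f.; limit is 2.
Rounded to 2 significant figures: 0.20.

0.20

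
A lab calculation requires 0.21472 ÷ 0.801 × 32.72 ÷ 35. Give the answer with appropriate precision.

0.25

0.21472 ÷ 0.801 × 32.72 ÷ 35 = 0.250602404138…
Multiplication/division keeps the fewest significant figures: 0.21472 → 5 s.f., 0.801 → 3 s.f., 32.72 → 4 s.f., 35 → 2 s.f.; limit is 2.
Rounded to 2 significant figures: 0.25.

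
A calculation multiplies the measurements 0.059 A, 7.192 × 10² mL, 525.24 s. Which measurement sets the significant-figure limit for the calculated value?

0.059 A → 2 s.f.; 7.192 × 10² mL → 4 s.f.; 525.24 s → 5 s.f.
The fewest is 2 significant figures, from 0.059 A.

0.059 A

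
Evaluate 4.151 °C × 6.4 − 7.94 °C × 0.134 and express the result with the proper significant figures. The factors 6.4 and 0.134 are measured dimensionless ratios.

4.151 × 6.4 = 26.5664 → 27 °C (2 s.f., last digit at the 10^0 place).
7.94 × 0.134 = 1.06396 → 1.06 °C (3 s.f., last digit at the 10^-2 place).
Difference: 25.50244 °C; keep the coarser place, 10^0.
Result: 26 °C.

26 °C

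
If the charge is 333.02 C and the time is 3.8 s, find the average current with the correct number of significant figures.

88 A

average current = 333.02 C ÷ 3.8 s = 87.6368421053… A.
333.02 has 5 significant figures; 3.8 has 2.
Division/multiplication keeps the fewest: 2 significant figures.
Rounded: 88 A.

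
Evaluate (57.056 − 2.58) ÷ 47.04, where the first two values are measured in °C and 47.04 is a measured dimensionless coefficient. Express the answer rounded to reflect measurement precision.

57.056 °C − 2.58 °C = 54.476 °C; the difference is limited to 2 decimal places (4 s.f.).
Carrying full precision, 54.476 ÷ 47.04 = 1.15807823129… °C; 47.04 has 4 s.f., so the result keeps min(4, 4) = 4 s.f.
Rounded to 4 significant figures: 1.158 °C.

1.158 °C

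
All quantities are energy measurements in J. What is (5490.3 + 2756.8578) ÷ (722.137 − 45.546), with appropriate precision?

5490.3 + 2756.8578 = 8247.1578, limited to 1 d.p. → 5 s.f.; 722.137 − 45.546 = 676.591, limited to 3 d.p. → 6 s.f.
Carrying full precision, 8247.1578 ÷ 676.591 = 12.1892809689…; keep min(5, 6) = 5 s.f.
Rounded to 5 significant figures: 12.189.

12.189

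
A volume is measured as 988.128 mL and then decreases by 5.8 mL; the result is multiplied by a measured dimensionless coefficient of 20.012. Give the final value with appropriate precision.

1.966 × 10^4 mL

988.128 mL − 5.8 mL = 982.328 mL; the difference is limited to 1 decimal place (4 s.f.).
Carrying full precision, 982.328 × 20.012 = 19658.347936 mL; 20.012 has 5 s.f., so the result keeps min(4, 5) = 4 s.f.
Rounded to 4 significant figures: 1.966 × 10^4 mL.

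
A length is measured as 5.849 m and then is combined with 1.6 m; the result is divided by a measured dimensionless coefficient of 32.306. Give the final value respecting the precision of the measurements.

0.23 m

5.849 m + 1.6 m = 7.449 m; the sum is limited to 1 decimal place (2 s.f.).
Carrying full precision, 7.449 ÷ 32.306 = 0.230576363524… m; 32.306 has 5 s.f., so the result keeps min(2, 5) = 2 s.f.
Rounded to 2 significant figures: 0.23 m.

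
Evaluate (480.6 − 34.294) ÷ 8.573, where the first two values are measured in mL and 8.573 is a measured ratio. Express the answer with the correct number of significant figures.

52.06 mL

480.6 mL − 34.294 mL = 446.306 mL; the difference is limited to 1 decimal place (4 s.f.).
Carrying full precision, 446.306 ÷ 8.573 = 52.0594890937… mL; 8.573 has 4 s.f., so the result keeps min(4, 4) = 4 s.f.
Rounded to 4 significant figures: 52.06 mL.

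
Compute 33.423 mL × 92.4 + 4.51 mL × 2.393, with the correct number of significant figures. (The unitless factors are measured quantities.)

3.10 × 10^3 mL

33.423 × 92.4 = 3088.2852 → 3.09 × 10^3 mL (3 s.f., last digit at the 10^1 place).
4.51 × 2.393 = 10.79243 → 10.8 mL (3 s.f., last digit at the 10^-1 place).
Sum: 3099.07763 mL; keep the coarser place, 10^1.
Result: 3.10 × 10^3 mL.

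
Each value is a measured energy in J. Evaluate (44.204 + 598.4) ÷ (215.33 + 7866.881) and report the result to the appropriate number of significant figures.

44.204 + 598.4 = 642.604, limited to 1 d.p. → 4 s.f.; 215.33 + 7866.881 = 8082.211, limited to 2 d.p. → 6 s.f.
Carrying full precision, 642.604 ÷ 8082.211 = 0.0795084414401…; keep min(4, 6) = 4 s.f.
Rounded to 4 significant figures: 0.07951.

0.07951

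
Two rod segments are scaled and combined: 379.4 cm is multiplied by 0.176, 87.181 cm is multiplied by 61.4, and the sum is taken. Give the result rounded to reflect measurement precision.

5.42 × 10^3 cm

379.4 × 0.176 = 66.7744 → 66.8 cm (3 s.f., last digit at the 10^-1 place).
87.181 × 61.4 = 5352.9134 → 5.35 × 10^3 cm (3 s.f., last digit at the 10^1 place).
Sum: 5419.6878 cm; keep the coarser place, 10^1.
Result: 5.42 × 10^3 cm.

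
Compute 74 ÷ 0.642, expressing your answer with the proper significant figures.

74 ÷ 0.642 = 115.264797508…
Multiplication/division keeps the fewest significant figures: 74 → 2 s.f., 0.642 → 3 s.f.; limit is 2.
Rounded to 2 significant figures: 1.2 × 10².

1.2 × 10²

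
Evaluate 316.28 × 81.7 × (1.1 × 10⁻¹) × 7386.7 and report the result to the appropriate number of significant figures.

316.28 × 81.7 × (1.1 × 10⁻¹) × 7386.7 = 20996017.8328…
Multiplication/division keeps the fewest significant figures: 316.28 → 5 s.f., 81.7 → 3 s.f., 1.1 × 10⁻¹ → 2 s.f., 7386.7 → 5 s.f.; limit is 2.
Rounded to 2 significant figures: 2.1 × 10⁷.

2.1 × 10⁷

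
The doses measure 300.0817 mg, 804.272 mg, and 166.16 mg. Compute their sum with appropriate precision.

300.0817 mg + 804.272 mg + 166.16 mg = 1270.5137 mg.
Addition/subtraction keeps the fewest decimal places: 300.0817 → 4 decimal places, 804.272 → 3 decimal places, 166.16 → 2 decimal places; limit is 2.
Rounded to 2 decimal places: 1270.51 mg.

1270.51 mg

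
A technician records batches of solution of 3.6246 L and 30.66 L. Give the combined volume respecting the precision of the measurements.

3.6246 L + 30.66 L = 34.2846 L.
Addition/subtraction keeps the fewest decimal places: 3.6246 → 4 decimal places, 30.66 → 2 decimal places; limit is 2.
Rounded to 2 decimal places: 34.28 L.

34.28 L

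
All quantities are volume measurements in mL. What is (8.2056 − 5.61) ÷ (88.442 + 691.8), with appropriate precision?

8.2056 − 5.61 = 2.5956, limited to 2 d.p. → 3 s.f.; 88.442 + 691.8 = 780.242, limited to 1 d.p. → 4 s.f.
Carrying full precision, 2.5956 ÷ 780.242 = 0.00332666019004…; keep min(3, 4) = 3 s.f.
Rounded to 3 significant figures: 0.00333.

0.00333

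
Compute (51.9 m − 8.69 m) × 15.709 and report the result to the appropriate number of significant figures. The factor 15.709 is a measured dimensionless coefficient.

679 m

51.9 m − 8.69 m = 43.21 m; the difference is limited to 1 decimal place (3 s.f.).
Carrying full precision, 43.21 × 15.709 = 678.78589 m; 15.709 has 5 s.f., so the result keeps min(3, 5) = 3 s.f.
Rounded to 3 significant figures: 679 m.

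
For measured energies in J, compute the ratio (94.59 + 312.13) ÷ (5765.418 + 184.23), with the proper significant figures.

0.068360

94.59 + 312.13 = 406.72, limited to 2 d.p. → 5 s.f.; 5765.418 + 184.23 = 5949.648, limited to 2 d.p. → 6 s.f.
Carrying full precision, 406.72 ÷ 5949.648 = 0.0683603466961…; keep min(5, 6) = 5 s.f.
Rounded to 5 significant figures: 0.068360.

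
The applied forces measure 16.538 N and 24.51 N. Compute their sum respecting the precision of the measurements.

16.538 N + 24.51 N = 41.048 N.
Addition/subtraction keeps the fewest decimal places: 16.538 → 3 decimal places, 24.51 → 2 decimal places; limit is 2.
Rounded to 2 decimal places: 41.05 N.

41.05 N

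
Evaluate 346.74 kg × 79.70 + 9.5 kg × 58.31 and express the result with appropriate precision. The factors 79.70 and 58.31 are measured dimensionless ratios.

346.74 × 79.70 = 27635.178 → 2.764 × 10⁴ kg (4 s.f., last digit at the 10^1 place).
9.5 × 58.31 = 553.945 → 5.5 × 10² kg (2 s.f., last digit at the 10^1 place).
Sum: 28189.123 kg; keep the coarser place, 10^1.
Result: 2.819 × 10⁴ kg.

2.819 × 10⁴ kg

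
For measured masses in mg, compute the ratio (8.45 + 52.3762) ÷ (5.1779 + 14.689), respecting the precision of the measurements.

8.45 + 52.3762 = 60.8262, limited to 2 d.p. → 4 s.f.; 5.1779 + 14.689 = 19.8669, limited to 3 d.p. → 5 s.f.
Carrying full precision, 60.8262 ÷ 19.8669 = 3.06168551712…; keep min(4, 5) = 4 s.f.
Rounded to 4 significant figures: 3.062.

3.062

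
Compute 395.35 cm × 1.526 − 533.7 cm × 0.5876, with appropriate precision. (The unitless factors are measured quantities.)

289.7 cm

395.35 × 1.526 = 603.3041 → 603.3 cm (4 s.f., last digit at the 10^-1 place).
533.7 × 0.5876 = 313.60212 → 313.6 cm (4 s.f., last digit at the 10^-1 place).
Difference: 289.70198 cm; keep the coarser place, 10^-1.
Result: 289.7 cm.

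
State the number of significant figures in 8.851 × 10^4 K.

8.851 × 10^4: in scientific notation every digit of the coefficient is significant.

4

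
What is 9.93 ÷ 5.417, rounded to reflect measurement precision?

9.93 ÷ 5.417 = 1.83311796197…
Multiplication/division keeps the fewest significant figures: 9.93 → 3 s.f., 5.417 → 4 s.f.; limit is 3.
Rounded to 3 significant figures: 1.83.

1.83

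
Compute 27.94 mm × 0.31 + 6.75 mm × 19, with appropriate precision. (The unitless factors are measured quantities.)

27.94 × 0.31 = 8.6614 → 8.7 mm (2 s.f., last digit at the 10^-1 place).
6.75 × 19 = 128.25 → 1.3 × 10^2 mm (2 s.f., last digit at the 10^1 place).
Sum: 136.9114 mm; keep the coarser place, 10^1.
Result: 1.4 × 10^2 mm.

1.4 × 10^2 mm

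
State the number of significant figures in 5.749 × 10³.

4

5.749 × 10³: in scientific notation every digit of the coefficient is significant.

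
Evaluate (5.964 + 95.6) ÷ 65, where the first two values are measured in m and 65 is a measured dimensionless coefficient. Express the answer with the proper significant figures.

1.6 m

5.964 m + 95.6 m = 101.564 m; the sum is limited to 1 decimal place (4 s.f.).
Carrying full precision, 101.564 ÷ 65 = 1.56252307692… m; 65 has 2 s.f., so the result keeps min(4, 2) = 2 s.f.
Rounded to 2 significant figures: 1.6 m.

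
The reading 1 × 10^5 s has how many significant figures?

1

1 × 10^5: in scientific notation every digit of the coefficient is significant.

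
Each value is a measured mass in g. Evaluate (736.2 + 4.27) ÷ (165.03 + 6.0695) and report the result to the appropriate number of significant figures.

736.2 + 4.27 = 740.47, limited to 1 d.p. → 4 s.f.; 165.03 + 6.0695 = 171.0995, limited to 2 d.p. → 5 s.f.
Carrying full precision, 740.47 ÷ 171.0995 = 4.32771574435…; keep min(4, 5) = 4 s.f.
Rounded to 4 significant figures: 4.328.

4.328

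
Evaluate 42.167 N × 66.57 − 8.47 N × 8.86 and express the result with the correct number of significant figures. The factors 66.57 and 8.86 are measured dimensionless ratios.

42.167 × 66.57 = 2807.05719 → 2807 N (4 s.f., last digit at the 10^0 place).
8.47 × 8.86 = 75.0442 → 75.0 N (3 s.f., last digit at the 10^-1 place).
Difference: 2732.01299 N; keep the coarser place, 10^0.
Result: 2732 N.

2732 N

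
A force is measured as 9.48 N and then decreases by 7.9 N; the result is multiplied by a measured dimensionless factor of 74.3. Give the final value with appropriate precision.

1.2 × 10² N

9.48 N − 7.9 N = 1.58 N; the difference is limited to 1 decimal place (2 s.f.).
Carrying full precision, 1.58 × 74.3 = 117.394 N; 74.3 has 3 s.f., so the result keeps min(2, 3) = 2 s.f.
Rounded to 2 significant figures: 1.2 × 10² N.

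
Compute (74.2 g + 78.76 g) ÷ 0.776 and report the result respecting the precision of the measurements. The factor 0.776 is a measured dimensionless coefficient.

74.2 g + 78.76 g = 152.96 g; the sum is limited to 1 decimal place (4 s.f.).
Carrying full precision, 152.96 ÷ 0.776 = 197.113402062… g; 0.776 has 3 s.f., so the result keeps min(4, 3) = 3 s.f.
Rounded to 3 significant figures: 197 g.

197 g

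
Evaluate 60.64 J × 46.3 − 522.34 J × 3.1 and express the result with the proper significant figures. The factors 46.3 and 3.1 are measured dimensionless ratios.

60.64 × 46.3 = 2807.632 → 2.81 × 10³ J (3 s.f., last digit at the 10^1 place).
522.34 × 3.1 = 1619.254 → 1.6 × 10³ J (2 s.f., last digit at the 10^2 place).
Difference: 1188.378 J; keep the coarser place, 10^2.
Result: 1.2 × 10³ J.

1.2 × 10³ J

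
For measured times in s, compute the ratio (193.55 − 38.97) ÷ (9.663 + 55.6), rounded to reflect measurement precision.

2.37

193.55 − 38.97 = 154.58, limited to 2 d.p. → 5 s.f.; 9.663 + 55.6 = 65.263, limited to 1 d.p. → 3 s.f.
Carrying full precision, 154.58 ÷ 65.263 = 2.36857024654…; keep min(5, 3) = 3 s.f.
Rounded to 3 significant figures: 2.37.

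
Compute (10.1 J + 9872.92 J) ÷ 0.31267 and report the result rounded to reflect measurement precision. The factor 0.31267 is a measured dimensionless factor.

31608 J

10.1 J + 9872.92 J = 9883.02 J; the sum is limited to 1 decimal place (5 s.f.).
Carrying full precision, 9883.02 ÷ 0.31267 = 31608.4689929… J; 0.31267 has 5 s.f., so the result keeps min(5, 5) = 5 s.f.
Rounded to 5 significant figures: 31608 J.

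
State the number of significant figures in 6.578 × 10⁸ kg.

4

6.578 × 10⁸: in scientific notation every digit of the coefficient is significant.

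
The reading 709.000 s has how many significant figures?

709.000: trailing zeros after a decimal point are significant; zeros between nonzero digits are significant.

6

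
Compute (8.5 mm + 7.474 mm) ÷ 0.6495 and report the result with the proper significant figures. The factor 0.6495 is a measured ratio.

24.6 mm

8.5 mm + 7.474 mm = 15.974 mm; the sum is limited to 1 decimal place (3 s.f.).
Carrying full precision, 15.974 ÷ 0.6495 = 24.5943033102… mm; 0.6495 has 4 s.f., so the result keeps min(3, 4) = 3 s.f.
Rounded to 3 significant figures: 24.6 mm.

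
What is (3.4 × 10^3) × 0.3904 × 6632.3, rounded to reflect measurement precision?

(3.4 × 10^3) × 0.3904 × 6632.3 = 8803449.728
Multiplication/division keeps the fewest significant figures: 3.4 × 10^3 → 2 s.f., 0.3904 → 4 s.f., 6632.3 → 5 s.f.; limit is 2.
Rounded to 2 significant figures: 8.8 × 10^6.

8.8 × 10^6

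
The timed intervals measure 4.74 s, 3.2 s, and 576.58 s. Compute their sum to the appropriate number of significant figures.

584.5 s

4.74 s + 3.2 s + 576.58 s = 584.52 s.
Addition/subtraction keeps the fewest decimal places: 4.74 → 2 decimal places, 3.2 → 1 decimal place, 576.58 → 2 decimal places; limit is 1.
Rounded to 1 decimal place: 584.5 s.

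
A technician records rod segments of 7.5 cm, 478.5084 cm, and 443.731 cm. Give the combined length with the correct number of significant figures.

929.7 cm

7.5 cm + 478.5084 cm + 443.731 cm = 929.7394 cm.
Addition/subtraction keeps the fewest decimal places: 7.5 → 1 decimal place, 478.5084 → 4 decimal places, 443.731 → 3 decimal places; limit is 1.
Rounded to 1 decimal place: 929.7 cm.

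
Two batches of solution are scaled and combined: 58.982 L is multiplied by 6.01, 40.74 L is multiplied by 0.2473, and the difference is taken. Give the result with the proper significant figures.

344 L

58.982 × 6.01 = 354.48182 → 354 L (3 s.f., last digit at the 10^0 place).
40.74 × 0.2473 = 10.075002 → 10.08 L (4 s.f., last digit at the 10^-2 place).
Difference: 344.406818 L; keep the coarser place, 10^0.
Result: 344 L.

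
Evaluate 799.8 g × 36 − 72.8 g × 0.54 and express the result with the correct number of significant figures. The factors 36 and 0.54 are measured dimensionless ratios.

799.8 × 36 = 28792.8 → 2.9 × 10^4 g (2 s.f., last digit at the 10^3 place).
72.8 × 0.54 = 39.312 → 39 g (2 s.f., last digit at the 10^0 place).
Difference: 28753.488 g; keep the coarser place, 10^3.
Result: 2.9 × 10^4 g.

2.9 × 10^4 g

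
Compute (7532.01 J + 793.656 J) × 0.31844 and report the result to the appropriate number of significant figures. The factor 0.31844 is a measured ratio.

7532.01 J + 793.656 J = 8325.666 J; the sum is limited to 2 decimal places (6 s.f.).
Carrying full precision, 8325.666 × 0.31844 = 2651.22508104 J; 0.31844 has 5 s.f., so the result keeps min(6, 5) = 5 s.f.
Rounded to 5 significant figures: 2651.2 J.

2651.2 J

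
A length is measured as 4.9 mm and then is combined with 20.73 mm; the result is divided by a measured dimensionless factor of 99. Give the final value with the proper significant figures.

2.6 × 10^-1 mm

4.9 mm + 20.73 mm = 25.63 mm; the sum is limited to 1 decimal place (3 s.f.).
Carrying full precision, 25.63 ÷ 99 = 0.258888888889… mm; 99 has 2 s.f., so the result keeps min(3, 2) = 2 s.f.
Rounded to 2 significant figures: 2.6 × 10^-1 mm.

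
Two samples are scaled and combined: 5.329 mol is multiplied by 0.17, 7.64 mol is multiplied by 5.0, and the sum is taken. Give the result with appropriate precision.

39 mol

5.329 × 0.17 = 0.90593 → 0.91 mol (2 s.f., last digit at the 10^-2 place).
7.64 × 5.0 = 38.2 → 38 mol (2 s.f., last digit at the 10^0 place).
Sum: 39.10593 mol; keep the coarser place, 10^0.
Result: 39 mol.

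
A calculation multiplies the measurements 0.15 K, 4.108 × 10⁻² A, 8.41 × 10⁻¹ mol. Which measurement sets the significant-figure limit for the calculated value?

0.15 K

0.15 K → 2 s.f.; 4.108 × 10⁻² A → 4 s.f.; 8.41 × 10⁻¹ mol → 3 s.f.
The fewest is 2 significant figures, from 0.15 K.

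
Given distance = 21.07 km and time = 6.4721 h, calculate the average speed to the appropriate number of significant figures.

3.256 km/h

average speed = 21.07 km ÷ 6.4721 h = 3.25551212126… km/h.
21.07 has 4 significant figures; 6.4721 has 5.
Division/multiplication keeps the fewest: 4 significant figures.
Rounded: 3.256 km/h.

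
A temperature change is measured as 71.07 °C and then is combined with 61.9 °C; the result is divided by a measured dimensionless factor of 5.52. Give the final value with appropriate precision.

24.1 °C

71.07 °C + 61.9 °C = 132.97 °C; the sum is limited to 1 decimal place (4 s.f.).
Carrying full precision, 132.97 ÷ 5.52 = 24.0887681159… °C; 5.52 has 3 s.f., so the result keeps min(4, 3) = 3 s.f.
Rounded to 3 significant figures: 24.1 °C.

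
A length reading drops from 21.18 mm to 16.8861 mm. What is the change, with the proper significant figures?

21.18 mm − 16.8861 mm = 4.2939 mm.
Addition/subtraction keeps the fewest decimal places: 21.18 → 2 decimal places, 16.8861 → 4 decimal places; limit is 2.
Rounded to 2 decimal places: 4.29 mm.

4.29 mm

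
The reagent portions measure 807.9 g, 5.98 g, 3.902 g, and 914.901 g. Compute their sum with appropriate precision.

1.7327 × 10^3 g

807.9 g + 5.98 g + 3.902 g + 914.901 g = 1732.683 g.
Addition/subtraction keeps the fewest decimal places: 807.9 → 1 decimal place, 5.98 → 2 decimal places, 3.902 → 3 decimal places, 914.901 → 3 decimal places; limit is 1.
Rounded to 1 decimal place: 1.7327 × 10^3 g.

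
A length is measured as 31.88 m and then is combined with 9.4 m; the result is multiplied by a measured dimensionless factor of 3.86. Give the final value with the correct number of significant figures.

159 m

31.88 m + 9.4 m = 41.28 m; the sum is limited to 1 decimal place (3 s.f.).
Carrying full precision, 41.28 × 3.86 = 159.3408 m; 3.86 has 3 s.f., so the result keeps min(3, 3) = 3 s.f.
Rounded to 3 significant figures: 159 m.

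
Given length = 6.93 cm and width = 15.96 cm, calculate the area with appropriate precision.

area = 6.93 cm × 15.96 cm = 110.6028 cm².
6.93 has 3 significant figures; 15.96 has 4.
Division/multiplication keeps the fewest: 3 significant figures.
Rounded: 111 cm².

111 cm²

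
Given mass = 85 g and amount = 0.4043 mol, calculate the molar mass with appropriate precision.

2.1 × 10² g/mol

molar mass = 85 g ÷ 0.4043 mol = 210.239920851… g/mol.
85 has 2 significant figures; 0.4043 has 4.
Division/multiplication keeps the fewest: 2 significant figures.
Rounded: 2.1 × 10² g/mol.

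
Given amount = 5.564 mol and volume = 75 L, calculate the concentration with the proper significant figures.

0.074 mol/L

concentration = 5.564 mol ÷ 75 L = 0.0741866666667… mol/L.
5.564 has 4 significant figures; 75 has 2.
Division/multiplication keeps the fewest: 2 significant figures.
Rounded: 0.074 mol/L.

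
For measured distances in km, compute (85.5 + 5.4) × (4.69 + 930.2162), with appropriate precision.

8.50 × 10⁴ km²

85.5 + 5.4 = 90.9, limited to 1 d.p. → 3 s.f.; 4.69 + 930.2162 = 934.9062, limited to 2 d.p. → 5 s.f.
Carrying full precision, 90.9 × 934.9062 = 84982.97358; keep min(3, 5) = 3 s.f.
Rounded to 3 significant figures: 8.50 × 10⁴ km².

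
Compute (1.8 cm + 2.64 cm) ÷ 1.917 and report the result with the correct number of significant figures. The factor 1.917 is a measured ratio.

2.3 cm

1.8 cm + 2.64 cm = 4.44 cm; the sum is limited to 1 decimal place (2 s.f.).
Carrying full precision, 4.44 ÷ 1.917 = 2.31611893584… cm; 1.917 has 4 s.f., so the result keeps min(2, 4) = 2 s.f.
Rounded to 2 significant figures: 2.3 cm.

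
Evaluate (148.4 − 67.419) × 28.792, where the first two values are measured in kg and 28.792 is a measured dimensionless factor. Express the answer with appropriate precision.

148.4 kg − 67.419 kg = 80.981 kg; the difference is limited to 1 decimal place (3 s.f.).
Carrying full precision, 80.981 × 28.792 = 2331.604952 kg; 28.792 has 5 s.f., so the result keeps min(3, 5) = 3 s.f.
Rounded to 3 significant figures: 2.33 × 10³ kg.

2.33 × 10³ kg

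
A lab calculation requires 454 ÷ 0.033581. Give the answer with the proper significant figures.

1.35 × 10^4

454 ÷ 0.033581 = 13519.5497454…
Multiplication/division keeps the fewest significant figures: 454 → 3 s.f., 0.033581 → 5 s.f.; limit is 3.
Rounded to 3 significant figures: 1.35 × 10^4.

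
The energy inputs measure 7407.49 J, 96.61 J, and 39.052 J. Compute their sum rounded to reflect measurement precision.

7407.49 J + 96.61 J + 39.052 J = 7543.152 J.
Addition/subtraction keeps the fewest decimal places: 7407.49 → 2 decimal places, 96.61 → 2 decimal places, 39.052 → 3 decimal places; limit is 2.
Rounded to 2 decimal places: 7543.15 J.

7543.15 J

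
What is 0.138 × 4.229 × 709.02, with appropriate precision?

0.138 × 4.229 × 709.02 = 413.78549004
Multiplication/division keeps the fewest significant figures: 0.138 → 3 s.f., 4.229 → 4 s.f., 709.02 → 5 s.f.; limit is 3.
Rounded to 3 significant figures: 4.14 × 10^2.

4.14 × 10^2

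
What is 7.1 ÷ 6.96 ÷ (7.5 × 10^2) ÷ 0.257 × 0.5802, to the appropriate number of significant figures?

0.0031

7.1 ÷ 6.96 ÷ (7.5 × 10^2) ÷ 0.257 × 0.5802 = 0.00307066505658…
Multiplication/division keeps the fewest significant figures: 7.1 → 2 s.f., 6.96 → 3 s.f., 7.5 × 10^2 → 2 s.f., 0.257 → 3 s.f., 0.5802 → 4 s.f.; limit is 2.
Rounded to 2 significant figures: 0.0031.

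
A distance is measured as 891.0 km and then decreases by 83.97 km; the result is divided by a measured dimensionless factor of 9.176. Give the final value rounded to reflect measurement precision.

891.0 km − 83.97 km = 807.03 km; the difference is limited to 1 decimal place (4 s.f.).
Carrying full precision, 807.03 ÷ 9.176 = 87.950087184… km; 9.176 has 4 s.f., so the result keeps min(4, 4) = 4 s.f.
Rounded to 4 significant figures: 87.95 km.

87.95 km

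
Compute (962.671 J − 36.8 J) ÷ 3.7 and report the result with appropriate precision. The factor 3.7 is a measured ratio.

962.671 J − 36.8 J = 925.871 J; the difference is limited to 1 decimal place (4 s.f.).
Carrying full precision, 925.871 ÷ 3.7 = 250.235405405… J; 3.7 has 2 s.f., so the result keeps min(4, 2) = 2 s.f.
Rounded to 2 significant figures: 2.5 × 10^2 J.

2.5 × 10^2 J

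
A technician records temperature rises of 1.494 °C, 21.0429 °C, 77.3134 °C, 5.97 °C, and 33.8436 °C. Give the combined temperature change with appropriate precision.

139.66 °C

1.494 °C + 21.0429 °C + 77.3134 °C + 5.97 °C + 33.8436 °C = 139.6639 °C.
Addition/subtraction keeps the fewest decimal places: 1.494 → 3 decimal places, 21.0429 → 4 decimal places, 77.3134 → 4 decimal places, 5.97 → 2 decimal places, 33.8436 → 4 decimal places; limit is 2.
Rounded to 2 decimal places: 139.66 °C.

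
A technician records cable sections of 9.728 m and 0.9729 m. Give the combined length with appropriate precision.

9.728 m + 0.9729 m = 10.7009 m.
Addition/subtraction keeps the fewest decimal places: 9.728 → 3 decimal places, 0.9729 → 4 decimal places; limit is 3.
Rounded to 3 decimal places: 10.701 m.

10.701 m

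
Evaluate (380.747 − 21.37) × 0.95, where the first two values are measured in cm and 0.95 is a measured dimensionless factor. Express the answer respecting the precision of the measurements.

3.4 × 10^2 cm

380.747 cm − 21.37 cm = 359.377 cm; the difference is limited to 2 decimal places (5 s.f.).
Carrying full precision, 359.377 × 0.95 = 341.40815 cm; 0.95 has 2 s.f., so the result keeps min(5, 2) = 2 s.f.
Rounded to 2 significant figures: 3.4 × 10^2 cm.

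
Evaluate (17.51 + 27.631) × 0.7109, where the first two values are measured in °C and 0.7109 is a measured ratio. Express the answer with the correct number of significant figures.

32.09 °C

17.51 °C + 27.631 °C = 45.141 °C; the sum is limited to 2 decimal places (4 s.f.).
Carrying full precision, 45.141 × 0.7109 = 32.0907369 °C; 0.7109 has 4 s.f., so the result keeps min(4, 4) = 4 s.f.
Rounded to 4 significant figures: 32.09 °C.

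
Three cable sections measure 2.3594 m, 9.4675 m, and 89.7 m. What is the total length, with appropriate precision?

2.3594 m + 9.4675 m + 89.7 m = 101.5269 m.
Addition/subtraction keeps the fewest decimal places: 2.3594 → 4 decimal places, 9.4675 → 4 decimal places, 89.7 → 1 decimal place; limit is 1.
Rounded to 1 decimal place: 101.5 m.

101.5 m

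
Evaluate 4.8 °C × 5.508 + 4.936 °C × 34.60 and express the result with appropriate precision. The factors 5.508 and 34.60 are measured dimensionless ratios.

1.97 × 10^2 °C

4.8 × 5.508 = 26.4384 → 26 °C (2 s.f., last digit at the 10^0 place).
4.936 × 34.60 = 170.7856 → 170.8 °C (4 s.f., last digit at the 10^-1 place).
Sum: 197.224 °C; keep the coarser place, 10^0.
Result: 1.97 × 10^2 °C.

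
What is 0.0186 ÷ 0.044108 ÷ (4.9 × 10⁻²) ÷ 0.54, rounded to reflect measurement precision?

16

0.0186 ÷ 0.044108 ÷ (4.9 × 10⁻²) ÷ 0.54 = 15.9369693889…
Multiplication/division keeps the fewest significant figures: 0.0186 → 3 s.f., 0.044108 → 5 s.f., 4.9 × 10⁻² → 2 s.f., 0.54 → 2 s.f.; limit is 2.
Rounded to 2 significant figures: 16.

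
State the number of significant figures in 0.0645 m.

0.0645: leading zeros are not significant.

3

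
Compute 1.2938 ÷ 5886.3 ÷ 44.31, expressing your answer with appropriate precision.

4.960 × 10^-6

1.2938 ÷ 5886.3 ÷ 44.31 = 0.00000496047201978…
Multiplication/division keeps the fewest significant figures: 1.2938 → 5 s.f., 5886.3 → 5 s.f., 44.31 → 4 s.f.; limit is 4.
Rounded to 4 significant figures: 4.960 × 10^-6.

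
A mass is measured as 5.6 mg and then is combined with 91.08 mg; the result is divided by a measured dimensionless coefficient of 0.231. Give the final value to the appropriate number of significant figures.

5.6 mg + 91.08 mg = 96.68 mg; the sum is limited to 1 decimal place (3 s.f.).
Carrying full precision, 96.68 ÷ 0.231 = 418.528138528… mg; 0.231 has 3 s.f., so the result keeps min(3, 3) = 3 s.f.
Rounded to 3 significant figures: 419 mg.

419 mg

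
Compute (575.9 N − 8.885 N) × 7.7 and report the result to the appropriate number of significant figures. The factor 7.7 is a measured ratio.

4.4 × 10^3 N

575.9 N − 8.885 N = 567.015 N; the difference is limited to 1 decimal place (4 s.f.).
Carrying full precision, 567.015 × 7.7 = 4366.0155 N; 7.7 has 2 s.f., so the result keeps min(4, 2) = 2 s.f.
Rounded to 2 significant figures: 4.4 × 10^3 N.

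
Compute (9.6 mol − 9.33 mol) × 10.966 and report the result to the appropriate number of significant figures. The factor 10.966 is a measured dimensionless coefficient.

3 mol

9.6 mol − 9.33 mol = 0.27 mol; the difference is limited to 1 decimal place (1 s.f.).
Carrying full precision, 0.27 × 10.966 = 2.96082 mol; 10.966 has 5 s.f., so the result keeps min(1, 5) = 1 s.f.
Rounded to 1 significant figure: 3 mol.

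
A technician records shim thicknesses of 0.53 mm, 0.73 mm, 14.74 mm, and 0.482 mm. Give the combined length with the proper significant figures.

0.53 mm + 0.73 mm + 14.74 mm + 0.482 mm = 16.482 mm.
Addition/subtraction keeps the fewest decimal places: 0.53 → 2 decimal places, 0.73 → 2 decimal places, 14.74 → 2 decimal places, 0.482 → 3 decimal places; limit is 2.
Rounded to 2 decimal places: 16.48 mm.

16.48 mm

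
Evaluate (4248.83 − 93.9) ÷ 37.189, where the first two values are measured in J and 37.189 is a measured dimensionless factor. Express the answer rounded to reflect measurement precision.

4248.83 J − 93.9 J = 4154.93 J; the difference is limited to 1 decimal place (5 s.f.).
Carrying full precision, 4154.93 ÷ 37.189 = 111.724703541… J; 37.189 has 5 s.f., so the result keeps min(5, 5) = 5 s.f.
Rounded to 5 significant figures: 1.1172 × 10² J.

1.1172 × 10² J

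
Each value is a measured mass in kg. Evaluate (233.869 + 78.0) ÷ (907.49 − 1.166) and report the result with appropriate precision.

0.3441

233.869 + 78.0 = 311.869, limited to 1 d.p. → 4 s.f.; 907.49 − 1.166 = 906.324, limited to 2 d.p. → 5 s.f.
Carrying full precision, 311.869 ÷ 906.324 = 0.344103212538…; keep min(4, 5) = 4 s.f.
Rounded to 4 significant figures: 0.3441.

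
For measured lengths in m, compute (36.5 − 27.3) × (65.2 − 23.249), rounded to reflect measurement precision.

36.5 − 27.3 = 9.2, limited to 1 d.p. → 2 s.f.; 65.2 − 23.249 = 41.951, limited to 1 d.p. → 3 s.f.
Carrying full precision, 9.2 × 41.951 = 385.9492; keep min(2, 3) = 2 s.f.
Rounded to 2 significant figures: 3.9 × 10² m².

3.9 × 10² m²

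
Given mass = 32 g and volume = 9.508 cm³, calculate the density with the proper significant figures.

density = 32 g ÷ 9.508 cm³ = 3.36558687421… g/cm³.
32 has 2 significant figures; 9.508 has 4.
Division/multiplication keeps the fewest: 2 significant figures.
Rounded: 3.4 g/cm³.

3.4 g/cm³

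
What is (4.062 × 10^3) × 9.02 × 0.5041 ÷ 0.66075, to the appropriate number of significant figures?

2.80 × 10^4

(4.062 × 10^3) × 9.02 × 0.5041 ÷ 0.66075 = 27952.8428059…
Multiplication/division keeps the fewest significant figures: 4.062 × 10^3 → 4 s.f., 9.02 → 3 s.f., 0.5041 → 4 s.f., 0.66075 → 5 s.f.; limit is 3.
Rounded to 3 significant figures: 2.80 × 10^4.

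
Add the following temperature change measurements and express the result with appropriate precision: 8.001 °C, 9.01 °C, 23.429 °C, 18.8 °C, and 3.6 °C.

8.001 °C + 9.01 °C + 23.429 °C + 18.8 °C + 3.6 °C = 62.840 °C.
Addition/subtraction keeps the fewest decimal places: 8.001 → 3 decimal places, 9.01 → 2 decimal places, 23.429 → 3 decimal places, 18.8 → 1 decimal place, 3.6 → 1 decimal place; limit is 1.
Rounded to 1 decimal place: 62.8 °C.

62.8 °C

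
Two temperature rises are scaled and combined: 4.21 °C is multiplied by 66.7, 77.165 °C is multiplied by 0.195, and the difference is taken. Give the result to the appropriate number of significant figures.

266 °C

4.21 × 66.7 = 280.807 → 281 °C (3 s.f., last digit at the 10^0 place).
77.165 × 0.195 = 15.047175 → 15.0 °C (3 s.f., last digit at the 10^-1 place).
Difference: 265.759825 °C; keep the coarser place, 10^0.
Result: 266 °C.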